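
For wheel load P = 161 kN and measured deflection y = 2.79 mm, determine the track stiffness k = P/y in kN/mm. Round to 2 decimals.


Track stiffness k = P / y
k = 161 / 2.79
k = 57.71 kN/mm

57.71


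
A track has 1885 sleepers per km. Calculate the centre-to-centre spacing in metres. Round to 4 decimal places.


Spacing = 1000 m / number of sleepers
Spacing = 1000 / 1885
Spacing = 0.5305 m

0.5305


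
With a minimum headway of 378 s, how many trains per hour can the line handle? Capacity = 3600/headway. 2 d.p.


Capacity = 3600 / headway
Capacity = 3600 / 378
Capacity = 9.52 trains/hour

9.52


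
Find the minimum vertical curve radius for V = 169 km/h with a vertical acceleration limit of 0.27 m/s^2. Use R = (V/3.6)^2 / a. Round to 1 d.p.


Convert speed: V = 169 / 3.6 = 46.9444 m/s
V^2 = 2203.7809 m^2/s^2
R_v = 2203.7809 / 0.27
R_v = 8162.2 m

8162.2


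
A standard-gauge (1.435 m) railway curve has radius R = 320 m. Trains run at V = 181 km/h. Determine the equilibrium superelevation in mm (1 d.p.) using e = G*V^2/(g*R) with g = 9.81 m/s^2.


Convert speed: V = 181 / 3.6 = 50.2778 m/s
Apply formula: e = 1.435 * 50.2778^2 / (9.81 * 320)
e = 1.435 * 2527.8549 / 3139.2
e = 1.15554 m = 1155.5 mm

1155.5


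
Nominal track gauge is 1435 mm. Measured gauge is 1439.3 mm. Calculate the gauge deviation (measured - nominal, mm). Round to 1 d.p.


Deviation = measured - nominal
Deviation = 1439.3 - 1435
Deviation = 4.3 mm

4.3


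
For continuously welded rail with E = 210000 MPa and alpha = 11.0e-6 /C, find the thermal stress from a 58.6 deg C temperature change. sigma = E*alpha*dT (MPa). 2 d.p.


sigma = E * alpha * dT
sigma = 210000 * 11.0e-6 * 58.6
sigma = 2.31 * 58.6
sigma = 135.37 MPa

135.37


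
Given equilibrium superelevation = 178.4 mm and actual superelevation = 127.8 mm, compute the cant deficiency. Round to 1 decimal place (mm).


Cant deficiency = equilibrium cant - actual cant
CD = 178.4 - 127.8
CD = 50.6 mm

50.6


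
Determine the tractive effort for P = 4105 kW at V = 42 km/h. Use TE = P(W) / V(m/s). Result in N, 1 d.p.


Convert: P = 4105 kW = 4105000 W
V = 42 / 3.6 = 11.6667 m/s
TE = 4105000 / 11.6667
TE = 351857.1 N

351857.1


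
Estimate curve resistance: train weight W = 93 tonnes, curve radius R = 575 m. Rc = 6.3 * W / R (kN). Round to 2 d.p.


Rc = 6.3 * W / R
Rc = 6.3 * 93 / 575
Rc = 585.9 / 575
Rc = 1.02 kN

1.02


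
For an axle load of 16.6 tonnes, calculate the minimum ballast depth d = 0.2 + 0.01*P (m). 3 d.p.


d = 0.2 + 0.01 * 16.6
d = 0.2 + 0.166
d = 0.366 m

0.366


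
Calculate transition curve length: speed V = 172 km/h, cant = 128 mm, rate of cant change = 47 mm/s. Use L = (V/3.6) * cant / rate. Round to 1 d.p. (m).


Convert speed: V = 172 / 3.6 = 47.7778 m/s
L = 47.7778 * 128 / 47
L = 6115.5556 / 47
L = 130.1 m

130.1


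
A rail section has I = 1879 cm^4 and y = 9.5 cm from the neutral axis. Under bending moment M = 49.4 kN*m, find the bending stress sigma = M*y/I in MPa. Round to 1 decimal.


Convert units:
M = 49.4 kN*m = 49400000 N*mm
y = 9.5 cm = 95 mm
I = 1879 cm^4 = 18790000 mm^4
sigma = 49400000 * 95 / 18790000
sigma = 249.8 MPa

249.8


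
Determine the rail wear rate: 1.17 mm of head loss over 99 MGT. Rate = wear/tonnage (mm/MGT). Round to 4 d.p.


Wear rate = total wear / cumulative tonnage
Rate = 1.17 / 99
Rate = 0.0118 mm/MGT

0.0118


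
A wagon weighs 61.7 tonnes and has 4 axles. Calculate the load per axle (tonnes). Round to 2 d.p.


Load per axle = total weight / number of axles
Load = 61.7 / 4
Load = 15.43 tonnes

15.43


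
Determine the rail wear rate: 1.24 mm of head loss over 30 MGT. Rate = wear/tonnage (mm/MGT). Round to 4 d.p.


Wear rate = total wear / cumulative tonnage
Rate = 1.24 / 30
Rate = 0.0413 mm/MGT

0.0413


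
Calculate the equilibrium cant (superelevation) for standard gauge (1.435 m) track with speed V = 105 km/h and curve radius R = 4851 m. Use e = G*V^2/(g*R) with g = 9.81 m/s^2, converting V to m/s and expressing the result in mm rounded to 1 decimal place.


Convert speed: V = 105 / 3.6 = 29.1667 m/s
Apply formula: e = 1.435 * 29.1667^2 / (9.81 * 4851)
e = 1.435 * 850.6944 / 47588.31
e = 0.025652 m = 25.7 mm

25.7


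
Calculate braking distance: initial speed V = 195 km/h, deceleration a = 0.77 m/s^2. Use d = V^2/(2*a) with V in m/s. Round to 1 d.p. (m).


Convert speed: V = 195 / 3.6 = 54.1667 m/s
V^2 = 2934.0278
d = 2934.0278 / (2 * 0.77)
d = 2934.0278 / 1.54
d = 1905.2 m

1905.2


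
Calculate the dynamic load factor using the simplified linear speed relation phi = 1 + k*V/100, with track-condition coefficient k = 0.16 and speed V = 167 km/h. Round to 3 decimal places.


phi = 1 + k * V / 100
phi = 1 + 0.16 * 167 / 100
phi = 1 + 0.2672
phi = 1.267

1.267


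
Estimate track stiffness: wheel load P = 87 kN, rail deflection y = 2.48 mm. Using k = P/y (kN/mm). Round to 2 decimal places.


Track stiffness k = P / y
k = 87 / 2.48
k = 35.08 kN/mm

35.08


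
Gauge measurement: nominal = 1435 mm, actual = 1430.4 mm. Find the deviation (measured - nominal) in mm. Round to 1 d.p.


Deviation = measured - nominal
Deviation = 1430.4 - 1435
Deviation = -4.6 mm

-4.6


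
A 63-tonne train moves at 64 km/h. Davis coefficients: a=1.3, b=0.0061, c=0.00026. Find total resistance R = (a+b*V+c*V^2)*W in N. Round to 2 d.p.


b*V = 0.0061 * 64 = 0.3904
c*V^2 = 0.00026 * 4096 = 1.06496
R_per_t = 1.3 + 0.3904 + 1.06496 = 2.75536 N/t
R_total = 2.75536 * 63 = 173.59 N

173.59


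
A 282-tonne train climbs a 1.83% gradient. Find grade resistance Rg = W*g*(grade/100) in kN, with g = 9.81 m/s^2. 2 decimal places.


Rg = W * 9.81 * grade / 100
Rg = 282 * 9.81 * 1.83 / 100
Rg = 2766.42 * 0.0183
Rg = 50.63 kN

50.63


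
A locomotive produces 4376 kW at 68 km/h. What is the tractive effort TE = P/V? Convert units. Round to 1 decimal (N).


Convert: P = 4376 kW = 4376000 W
V = 68 / 3.6 = 18.8889 m/s
TE = 4376000 / 18.8889
TE = 231670.6 N

231670.6


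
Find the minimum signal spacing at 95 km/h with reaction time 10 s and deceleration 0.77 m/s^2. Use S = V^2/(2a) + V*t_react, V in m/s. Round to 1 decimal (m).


V = 95 / 3.6 = 26.3889 m/s
Braking distance = 26.3889^2 / (2*0.77) = 452.1906 m
Sighting distance = 26.3889 * 10 = 263.8889 m
S = 452.1906 + 263.8889 = 716.1 m

716.1


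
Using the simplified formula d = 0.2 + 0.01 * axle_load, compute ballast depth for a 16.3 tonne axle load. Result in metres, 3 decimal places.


d = 0.2 + 0.01 * 16.3
d = 0.2 + 0.163
d = 0.363 m

0.363


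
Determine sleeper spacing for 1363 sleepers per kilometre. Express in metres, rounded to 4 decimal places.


Spacing = 1000 m / number of sleepers
Spacing = 1000 / 1363
Spacing = 0.7337 m

0.7337


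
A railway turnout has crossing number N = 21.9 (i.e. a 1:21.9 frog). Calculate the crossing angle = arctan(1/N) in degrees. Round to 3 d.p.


1/N = 1/21.9 = 0.045662
angle = arctan(0.045662) = 0.04563 rad
angle = 0.04563 * 180/pi = 2.614 degrees

2.614


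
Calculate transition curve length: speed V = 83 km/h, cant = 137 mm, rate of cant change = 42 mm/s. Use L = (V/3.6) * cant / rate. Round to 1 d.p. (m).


Convert speed: V = 83 / 3.6 = 23.0556 m/s
L = 23.0556 * 137 / 42
L = 3158.6111 / 42
L = 75.2 m

75.2


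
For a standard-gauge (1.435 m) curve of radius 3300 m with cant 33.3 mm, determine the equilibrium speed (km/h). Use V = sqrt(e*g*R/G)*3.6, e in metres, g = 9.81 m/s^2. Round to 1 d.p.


Convert cant: e = 33.3 mm = 0.0333 m
V_ms = sqrt(0.0333 * 9.81 * 3300 / 1.435)
V_ms = sqrt(751.234077) = 27.4086 m/s
V = 27.4086 * 3.6 = 98.7 km/h

98.7


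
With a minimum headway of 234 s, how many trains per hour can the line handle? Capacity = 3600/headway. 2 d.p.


Capacity = 3600 / headway
Capacity = 3600 / 234
Capacity = 15.38 trains/hour

15.38


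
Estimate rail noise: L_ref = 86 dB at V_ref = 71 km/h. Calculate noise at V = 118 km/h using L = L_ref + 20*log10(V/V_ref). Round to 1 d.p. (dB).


V/V_ref = 118 / 71 = 1.661972
log10(1.661972) = 0.220624
20 * 0.220624 = 4.4125
L = 86 + 4.4125 = 90.4 dB

90.4


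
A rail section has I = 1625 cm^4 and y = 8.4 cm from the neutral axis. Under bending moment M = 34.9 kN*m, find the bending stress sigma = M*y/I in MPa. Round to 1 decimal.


Convert units:
M = 34.9 kN*m = 34900000 N*mm
y = 8.4 cm = 84 mm
I = 1625 cm^4 = 16250000 mm^4
sigma = 34900000 * 84 / 16250000
sigma = 180.4 MPa

180.4


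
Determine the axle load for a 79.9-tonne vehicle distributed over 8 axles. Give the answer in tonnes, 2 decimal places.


Load per axle = total weight / number of axles
Load = 79.9 / 8
Load = 9.99 tonnes

9.99


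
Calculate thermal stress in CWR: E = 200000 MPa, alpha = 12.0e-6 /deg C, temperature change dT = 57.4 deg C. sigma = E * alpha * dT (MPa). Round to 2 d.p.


sigma = E * alpha * dT
sigma = 200000 * 12.0e-6 * 57.4
sigma = 2.4 * 57.4
sigma = 137.76 MPa

137.76


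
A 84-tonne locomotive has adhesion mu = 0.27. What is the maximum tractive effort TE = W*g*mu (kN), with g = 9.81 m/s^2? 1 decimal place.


TE_max = W * g * mu
TE_max = 84 * 9.81 * 0.27
TE_max = 824.04 * 0.27
TE_max = 222.5 kN

222.5


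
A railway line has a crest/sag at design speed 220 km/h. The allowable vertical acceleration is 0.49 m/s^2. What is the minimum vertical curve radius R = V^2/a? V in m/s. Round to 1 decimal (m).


Convert speed: V = 220 / 3.6 = 61.1111 m/s
V^2 = 3734.5679 m^2/s^2
R_v = 3734.5679 / 0.49
R_v = 7621.6 m

7621.6


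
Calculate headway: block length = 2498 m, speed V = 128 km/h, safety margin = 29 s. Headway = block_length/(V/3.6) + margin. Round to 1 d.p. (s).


V = 128 / 3.6 = 35.5556 m/s
Block traversal time = 2498 / 35.5556 = 70.2562 s
Headway = 70.2562 + 29
Headway = 99.3 s

99.3


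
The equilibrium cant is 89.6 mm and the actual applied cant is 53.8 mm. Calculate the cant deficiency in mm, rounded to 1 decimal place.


Cant deficiency = equilibrium cant - actual cant
CD = 89.6 - 53.8
CD = 35.8 mm

35.8


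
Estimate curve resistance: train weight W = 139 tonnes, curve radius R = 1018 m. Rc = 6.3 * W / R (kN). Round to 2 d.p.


Rc = 6.3 * W / R
Rc = 6.3 * 139 / 1018
Rc = 875.7 / 1018
Rc = 0.86 kN

0.86


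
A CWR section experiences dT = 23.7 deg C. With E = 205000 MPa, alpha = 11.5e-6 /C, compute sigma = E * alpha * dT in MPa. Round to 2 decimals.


sigma = E * alpha * dT
sigma = 205000 * 11.5e-6 * 23.7
sigma = 2.3575 * 23.7
sigma = 55.87 MPa

55.87


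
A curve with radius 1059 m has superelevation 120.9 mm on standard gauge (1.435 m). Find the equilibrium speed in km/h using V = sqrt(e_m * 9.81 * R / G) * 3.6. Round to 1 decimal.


Convert cant: e = 120.9 mm = 0.1209 m
V_ms = sqrt(0.1209 * 9.81 * 1059 / 1.435)
V_ms = sqrt(875.264607) = 29.5849 m/s
V = 29.5849 * 3.6 = 106.5 km/h

106.5


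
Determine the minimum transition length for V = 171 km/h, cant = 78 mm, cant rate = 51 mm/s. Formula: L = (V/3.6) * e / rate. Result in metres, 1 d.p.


Convert speed: V = 171 / 3.6 = 47.5 m/s
L = 47.5 * 78 / 51
L = 3705.0 / 51
L = 72.6 m

72.6


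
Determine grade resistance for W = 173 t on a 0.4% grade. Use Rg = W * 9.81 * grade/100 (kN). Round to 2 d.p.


Rg = W * 9.81 * grade / 100
Rg = 173 * 9.81 * 0.4 / 100
Rg = 1697.13 * 0.004
Rg = 6.79 kN

6.79


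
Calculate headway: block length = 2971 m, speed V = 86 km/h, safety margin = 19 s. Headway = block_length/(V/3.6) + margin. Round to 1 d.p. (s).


V = 86 / 3.6 = 23.8889 m/s
Block traversal time = 2971 / 23.8889 = 124.3674 s
Headway = 124.3674 + 19
Headway = 143.4 s

143.4


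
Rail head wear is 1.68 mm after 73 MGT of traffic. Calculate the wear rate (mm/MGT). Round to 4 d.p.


Wear rate = total wear / cumulative tonnage
Rate = 1.68 / 73
Rate = 0.0230 mm/MGT

0.0230


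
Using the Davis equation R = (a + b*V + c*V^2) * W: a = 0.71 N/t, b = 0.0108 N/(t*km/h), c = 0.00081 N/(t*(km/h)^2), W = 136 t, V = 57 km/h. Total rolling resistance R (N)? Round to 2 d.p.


b*V = 0.0108 * 57 = 0.6156
c*V^2 = 0.00081 * 3249 = 2.63169
R_per_t = 0.71 + 0.6156 + 2.63169 = 3.95729 N/t
R_total = 3.95729 * 136 = 538.19 N

538.19


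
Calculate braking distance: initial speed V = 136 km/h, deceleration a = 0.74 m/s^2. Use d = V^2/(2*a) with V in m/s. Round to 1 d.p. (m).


Convert speed: V = 136 / 3.6 = 37.7778 m/s
V^2 = 1427.1605
d = 1427.1605 / (2 * 0.74)
d = 1427.1605 / 1.48
d = 964.3 m

964.3


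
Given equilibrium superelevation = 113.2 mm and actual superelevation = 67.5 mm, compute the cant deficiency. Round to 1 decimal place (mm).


Cant deficiency = equilibrium cant - actual cant
CD = 113.2 - 67.5
CD = 45.7 mm

45.7


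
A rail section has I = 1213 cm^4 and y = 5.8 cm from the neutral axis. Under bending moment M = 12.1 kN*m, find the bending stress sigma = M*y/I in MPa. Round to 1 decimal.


Convert units:
M = 12.1 kN*m = 12100000 N*mm
y = 5.8 cm = 58 mm
I = 1213 cm^4 = 12130000 mm^4
sigma = 12100000 * 58 / 12130000
sigma = 57.9 MPa

57.9


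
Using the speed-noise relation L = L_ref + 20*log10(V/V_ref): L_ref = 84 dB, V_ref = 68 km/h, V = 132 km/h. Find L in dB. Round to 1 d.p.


V/V_ref = 132 / 68 = 1.941176
log10(1.941176) = 0.288065
20 * 0.288065 = 5.7613
L = 84 + 5.7613 = 89.8 dB

89.8


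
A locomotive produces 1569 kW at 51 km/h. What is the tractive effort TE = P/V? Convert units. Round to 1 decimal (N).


Convert: P = 1569 kW = 1569000 W
V = 51 / 3.6 = 14.1667 m/s
TE = 1569000 / 14.1667
TE = 110752.9 N

110752.9


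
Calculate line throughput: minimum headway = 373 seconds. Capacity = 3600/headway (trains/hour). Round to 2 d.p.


Capacity = 3600 / headway
Capacity = 3600 / 373
Capacity = 9.65 trains/hour

9.65


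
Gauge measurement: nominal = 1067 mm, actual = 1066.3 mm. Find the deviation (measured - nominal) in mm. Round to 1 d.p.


Deviation = measured - nominal
Deviation = 1066.3 - 1067
Deviation = -0.7 mm

-0.7


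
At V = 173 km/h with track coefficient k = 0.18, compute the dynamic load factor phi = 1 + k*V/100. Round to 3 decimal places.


phi = 1 + k * V / 100
phi = 1 + 0.18 * 173 / 100
phi = 1 + 0.3114
phi = 1.311

1.311


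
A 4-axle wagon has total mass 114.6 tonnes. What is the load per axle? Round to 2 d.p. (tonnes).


Load per axle = total weight / number of axles
Load = 114.6 / 4
Load = 28.65 tonnes

28.65


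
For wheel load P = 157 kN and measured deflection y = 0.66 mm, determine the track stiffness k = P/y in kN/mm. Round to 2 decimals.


Track stiffness k = P / y
k = 157 / 0.66
k = 237.88 kN/mm

237.88


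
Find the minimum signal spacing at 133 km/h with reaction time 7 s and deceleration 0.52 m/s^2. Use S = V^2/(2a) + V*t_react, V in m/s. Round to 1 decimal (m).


V = 133 / 3.6 = 36.9444 m/s
Braking distance = 36.9444^2 / (2*0.52) = 1312.3961 m
Sighting distance = 36.9444 * 7 = 258.6111 m
S = 1312.3961 + 258.6111 = 1571.0 m

1571.0


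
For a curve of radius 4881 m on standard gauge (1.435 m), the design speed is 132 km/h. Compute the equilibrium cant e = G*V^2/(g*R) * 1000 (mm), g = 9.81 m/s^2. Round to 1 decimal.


Convert speed: V = 132 / 3.6 = 36.6667 m/s
Apply formula: e = 1.435 * 36.6667^2 / (9.81 * 4881)
e = 1.435 * 1344.4444 / 47882.61
e = 0.040292 m = 40.3 mm

40.3


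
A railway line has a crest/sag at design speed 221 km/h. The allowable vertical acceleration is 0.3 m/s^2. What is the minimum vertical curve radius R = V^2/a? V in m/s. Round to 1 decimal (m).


Convert speed: V = 221 / 3.6 = 61.3889 m/s
V^2 = 3768.5957 m^2/s^2
R_v = 3768.5957 / 0.3
R_v = 12562.0 m

12562.0


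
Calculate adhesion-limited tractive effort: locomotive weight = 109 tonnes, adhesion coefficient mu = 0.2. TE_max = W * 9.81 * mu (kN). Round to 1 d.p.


TE_max = W * g * mu
TE_max = 109 * 9.81 * 0.2
TE_max = 1069.29 * 0.2
TE_max = 213.9 kN

213.9


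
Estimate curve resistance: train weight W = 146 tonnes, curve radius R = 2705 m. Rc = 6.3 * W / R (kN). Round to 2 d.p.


Rc = 6.3 * W / R
Rc = 6.3 * 146 / 2705
Rc = 919.8 / 2705
Rc = 0.34 kN

0.34


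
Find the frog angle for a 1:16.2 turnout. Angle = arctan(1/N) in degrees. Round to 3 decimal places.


1/N = 1/16.2 = 0.061728
angle = arctan(0.061728) = 0.06165 rad
angle = 0.06165 * 180/pi = 3.532 degrees

3.532


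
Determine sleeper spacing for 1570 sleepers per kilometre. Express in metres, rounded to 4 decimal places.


Spacing = 1000 m / number of sleepers
Spacing = 1000 / 1570
Spacing = 0.6369 m

0.6369


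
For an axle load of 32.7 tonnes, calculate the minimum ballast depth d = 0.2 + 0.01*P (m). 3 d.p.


d = 0.2 + 0.01 * 32.7
d = 0.2 + 0.327
d = 0.527 m

0.527


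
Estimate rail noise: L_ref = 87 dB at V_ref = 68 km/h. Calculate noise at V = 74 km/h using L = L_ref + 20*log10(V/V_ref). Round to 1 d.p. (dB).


V/V_ref = 74 / 68 = 1.088235
log10(1.088235) = 0.036723
20 * 0.036723 = 0.7345
L = 87 + 0.7345 = 87.7 dB

87.7


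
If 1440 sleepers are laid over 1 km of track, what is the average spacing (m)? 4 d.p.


Spacing = 1000 m / number of sleepers
Spacing = 1000 / 1440
Spacing = 0.6944 m

0.6944


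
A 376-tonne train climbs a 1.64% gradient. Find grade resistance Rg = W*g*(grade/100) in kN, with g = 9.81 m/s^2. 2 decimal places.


Rg = W * 9.81 * grade / 100
Rg = 376 * 9.81 * 1.64 / 100
Rg = 3688.56 * 0.0164
Rg = 60.49 kN

60.49


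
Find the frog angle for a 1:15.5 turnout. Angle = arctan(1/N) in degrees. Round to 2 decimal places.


1/N = 1/15.5 = 0.064516
angle = arctan(0.064516) = 0.064427 rad
angle = 0.064427 * 180/pi = 3.69 degrees

3.69


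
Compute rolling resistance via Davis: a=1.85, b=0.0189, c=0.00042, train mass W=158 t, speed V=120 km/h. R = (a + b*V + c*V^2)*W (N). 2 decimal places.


b*V = 0.0189 * 120 = 2.268
c*V^2 = 0.00042 * 14400 = 6.048
R_per_t = 1.85 + 2.268 + 6.048 = 10.166 N/t
R_total = 10.166 * 158 = 1606.23 N

1606.23


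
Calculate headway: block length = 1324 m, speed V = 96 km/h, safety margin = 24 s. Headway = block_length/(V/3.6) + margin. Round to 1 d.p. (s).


V = 96 / 3.6 = 26.6667 m/s
Block traversal time = 1324 / 26.6667 = 49.65 s
Headway = 49.65 + 24
Headway = 73.7 s

73.7


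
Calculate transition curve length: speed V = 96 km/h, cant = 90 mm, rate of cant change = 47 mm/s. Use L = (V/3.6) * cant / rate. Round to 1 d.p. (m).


Convert speed: V = 96 / 3.6 = 26.6667 m/s
L = 26.6667 * 90 / 47
L = 2400.0 / 47
L = 51.1 m

51.1


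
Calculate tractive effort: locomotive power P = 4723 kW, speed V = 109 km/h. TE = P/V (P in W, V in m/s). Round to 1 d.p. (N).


Convert: P = 4723 kW = 4723000 W
V = 109 / 3.6 = 30.2778 m/s
TE = 4723000 / 30.2778
TE = 155989.0 N

155989.0


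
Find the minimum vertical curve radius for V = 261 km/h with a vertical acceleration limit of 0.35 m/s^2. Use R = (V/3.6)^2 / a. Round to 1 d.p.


Convert speed: V = 261 / 3.6 = 72.5 m/s
V^2 = 5256.25 m^2/s^2
R_v = 5256.25 / 0.35
R_v = 15017.9 m

15017.9


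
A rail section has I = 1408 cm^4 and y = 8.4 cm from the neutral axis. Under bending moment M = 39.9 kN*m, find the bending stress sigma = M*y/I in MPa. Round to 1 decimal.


Convert units:
M = 39.9 kN*m = 39900000 N*mm
y = 8.4 cm = 84 mm
I = 1408 cm^4 = 14080000 mm^4
sigma = 39900000 * 84 / 14080000
sigma = 238.0 MPa

238.0


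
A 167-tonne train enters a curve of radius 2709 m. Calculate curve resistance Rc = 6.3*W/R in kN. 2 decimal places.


Rc = 6.3 * W / R
Rc = 6.3 * 167 / 2709
Rc = 1052.1 / 2709
Rc = 0.39 kN

0.39


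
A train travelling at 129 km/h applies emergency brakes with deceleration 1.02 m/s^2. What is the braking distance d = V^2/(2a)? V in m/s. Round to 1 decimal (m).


Convert speed: V = 129 / 3.6 = 35.8333 m/s
V^2 = 1284.0278
d = 1284.0278 / (2 * 1.02)
d = 1284.0278 / 2.04
d = 629.4 m

629.4


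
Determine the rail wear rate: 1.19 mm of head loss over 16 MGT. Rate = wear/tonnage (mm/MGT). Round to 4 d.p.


Wear rate = total wear / cumulative tonnage
Rate = 1.19 / 16
Rate = 0.0744 mm/MGT

0.0744


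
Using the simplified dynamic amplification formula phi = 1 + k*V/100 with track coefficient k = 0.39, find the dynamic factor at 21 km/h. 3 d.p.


phi = 1 + k * V / 100
phi = 1 + 0.39 * 21 / 100
phi = 1 + 0.0819
phi = 1.082

1.082


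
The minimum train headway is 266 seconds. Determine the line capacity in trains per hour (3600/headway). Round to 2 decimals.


Capacity = 3600 / headway
Capacity = 3600 / 266
Capacity = 13.53 trains/hour

13.53


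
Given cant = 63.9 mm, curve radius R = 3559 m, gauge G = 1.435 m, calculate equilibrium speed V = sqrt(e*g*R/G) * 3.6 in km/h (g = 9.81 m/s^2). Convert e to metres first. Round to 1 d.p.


Convert cant: e = 63.9 mm = 0.0639 m
V_ms = sqrt(0.0639 * 9.81 * 3559 / 1.435)
V_ms = sqrt(1554.697687) = 39.4297 m/s
V = 39.4297 * 3.6 = 141.9 km/h

141.9


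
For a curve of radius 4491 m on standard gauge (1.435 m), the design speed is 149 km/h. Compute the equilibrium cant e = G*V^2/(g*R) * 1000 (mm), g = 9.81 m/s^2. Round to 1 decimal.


Convert speed: V = 149 / 3.6 = 41.3889 m/s
Apply formula: e = 1.435 * 41.3889^2 / (9.81 * 4491)
e = 1.435 * 1713.0401 / 44056.71
e = 0.055797 m = 55.8 mm

55.8


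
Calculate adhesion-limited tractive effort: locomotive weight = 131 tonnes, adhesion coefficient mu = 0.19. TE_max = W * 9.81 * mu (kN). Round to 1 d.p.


TE_max = W * g * mu
TE_max = 131 * 9.81 * 0.19
TE_max = 1285.11 * 0.19
TE_max = 244.2 kN

244.2


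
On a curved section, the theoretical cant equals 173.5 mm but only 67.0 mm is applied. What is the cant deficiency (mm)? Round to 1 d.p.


Cant deficiency = equilibrium cant - actual cant
CD = 173.5 - 67.0
CD = 106.5 mm

106.5


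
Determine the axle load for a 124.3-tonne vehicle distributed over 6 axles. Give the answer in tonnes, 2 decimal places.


Load per axle = total weight / number of axles
Load = 124.3 / 6
Load = 20.72 tonnes

20.72


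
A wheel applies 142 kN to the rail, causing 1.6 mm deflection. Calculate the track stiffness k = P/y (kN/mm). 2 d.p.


Track stiffness k = P / y
k = 142 / 1.6
k = 88.75 kN/mm

88.75


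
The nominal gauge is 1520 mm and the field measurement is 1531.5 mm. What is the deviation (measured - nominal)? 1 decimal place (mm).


Deviation = measured - nominal
Deviation = 1531.5 - 1520
Deviation = 11.5 mm

11.5


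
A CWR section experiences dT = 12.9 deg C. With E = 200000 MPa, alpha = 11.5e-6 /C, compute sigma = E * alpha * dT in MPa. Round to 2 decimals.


sigma = E * alpha * dT
sigma = 200000 * 11.5e-6 * 12.9
sigma = 2.3 * 12.9
sigma = 29.67 MPa

29.67


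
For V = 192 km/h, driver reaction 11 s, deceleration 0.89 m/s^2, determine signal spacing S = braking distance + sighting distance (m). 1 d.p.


V = 192 / 3.6 = 53.3333 m/s
Braking distance = 53.3333^2 / (2*0.89) = 1598.0025 m
Sighting distance = 53.3333 * 11 = 586.6667 m
S = 1598.0025 + 586.6667 = 2184.7 m

2184.7


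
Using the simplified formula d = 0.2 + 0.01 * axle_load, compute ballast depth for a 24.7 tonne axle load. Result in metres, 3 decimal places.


d = 0.2 + 0.01 * 24.7
d = 0.2 + 0.247
d = 0.447 m

0.447


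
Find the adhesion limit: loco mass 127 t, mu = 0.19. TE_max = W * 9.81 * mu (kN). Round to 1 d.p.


TE_max = W * g * mu
TE_max = 127 * 9.81 * 0.19
TE_max = 1245.87 * 0.19
TE_max = 236.7 kN

236.7


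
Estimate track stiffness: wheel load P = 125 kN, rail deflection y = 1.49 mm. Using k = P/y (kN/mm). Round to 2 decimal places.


Track stiffness k = P / y
k = 125 / 1.49
k = 83.89 kN/mm

83.89


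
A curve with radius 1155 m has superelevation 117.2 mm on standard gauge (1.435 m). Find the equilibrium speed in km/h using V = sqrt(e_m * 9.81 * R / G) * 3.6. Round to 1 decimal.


Convert cant: e = 117.2 mm = 0.1172 m
V_ms = sqrt(0.1172 * 9.81 * 1155 / 1.435)
V_ms = sqrt(925.394049) = 30.4203 m/s
V = 30.4203 * 3.6 = 109.5 km/h

109.5


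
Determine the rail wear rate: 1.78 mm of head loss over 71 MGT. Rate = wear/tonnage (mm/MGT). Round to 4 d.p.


Wear rate = total wear / cumulative tonnage
Rate = 1.78 / 71
Rate = 0.0251 mm/MGT

0.0251


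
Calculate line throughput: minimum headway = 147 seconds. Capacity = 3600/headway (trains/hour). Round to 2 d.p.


Capacity = 3600 / headway
Capacity = 3600 / 147
Capacity = 24.49 trains/hour

24.49


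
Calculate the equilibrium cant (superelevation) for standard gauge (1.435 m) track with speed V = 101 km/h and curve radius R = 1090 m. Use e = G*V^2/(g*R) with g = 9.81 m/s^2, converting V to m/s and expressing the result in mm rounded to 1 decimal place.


Convert speed: V = 101 / 3.6 = 28.0556 m/s
Apply formula: e = 1.435 * 28.0556^2 / (9.81 * 1090)
e = 1.435 * 787.1142 / 10692.9
e = 0.105632 m = 105.6 mm

105.6


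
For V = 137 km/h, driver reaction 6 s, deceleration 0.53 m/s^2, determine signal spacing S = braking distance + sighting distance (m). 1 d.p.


V = 137 / 3.6 = 38.0556 m/s
Braking distance = 38.0556^2 / (2*0.53) = 1366.2503 m
Sighting distance = 38.0556 * 6 = 228.3333 m
S = 1366.2503 + 228.3333 = 1594.6 m

1594.6


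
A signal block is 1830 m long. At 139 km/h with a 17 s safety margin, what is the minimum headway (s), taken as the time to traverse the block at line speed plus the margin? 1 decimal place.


V = 139 / 3.6 = 38.6111 m/s
Block traversal time = 1830 / 38.6111 = 47.3957 s
Headway = 47.3957 + 17
Headway = 64.4 s

64.4


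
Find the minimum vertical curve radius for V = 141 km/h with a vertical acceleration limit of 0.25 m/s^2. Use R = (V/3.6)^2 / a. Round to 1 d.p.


Convert speed: V = 141 / 3.6 = 39.1667 m/s
V^2 = 1534.0278 m^2/s^2
R_v = 1534.0278 / 0.25
R_v = 6136.1 m

6136.1


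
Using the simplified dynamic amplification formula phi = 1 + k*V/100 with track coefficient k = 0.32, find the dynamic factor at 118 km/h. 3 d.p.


phi = 1 + k * V / 100
phi = 1 + 0.32 * 118 / 100
phi = 1 + 0.3776
phi = 1.378

1.378


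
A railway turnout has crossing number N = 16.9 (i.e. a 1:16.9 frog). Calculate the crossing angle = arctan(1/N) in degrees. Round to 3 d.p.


1/N = 1/16.9 = 0.059172
angle = arctan(0.059172) = 0.059103 rad
angle = 0.059103 * 180/pi = 3.386 degrees

3.386


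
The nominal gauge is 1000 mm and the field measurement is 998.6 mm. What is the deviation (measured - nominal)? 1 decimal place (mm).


Deviation = measured - nominal
Deviation = 998.6 - 1000
Deviation = -1.4 mm

-1.4


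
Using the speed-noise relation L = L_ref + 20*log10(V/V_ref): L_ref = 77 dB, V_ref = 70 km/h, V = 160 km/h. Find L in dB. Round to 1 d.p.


V/V_ref = 160 / 70 = 2.285714
log10(2.285714) = 0.359022
20 * 0.359022 = 7.1804
L = 77 + 7.1804 = 84.2 dB

84.2


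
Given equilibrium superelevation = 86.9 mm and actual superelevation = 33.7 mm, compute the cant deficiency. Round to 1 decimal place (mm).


Cant deficiency = equilibrium cant - actual cant
CD = 86.9 - 33.7
CD = 53.2 mm

53.2


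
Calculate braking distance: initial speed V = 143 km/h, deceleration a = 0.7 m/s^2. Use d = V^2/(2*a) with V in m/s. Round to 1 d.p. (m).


Convert speed: V = 143 / 3.6 = 39.7222 m/s
V^2 = 1577.8549
d = 1577.8549 / (2 * 0.7)
d = 1577.8549 / 1.4
d = 1127.0 m

1127.0


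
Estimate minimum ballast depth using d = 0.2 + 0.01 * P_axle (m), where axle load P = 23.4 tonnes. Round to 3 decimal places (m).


d = 0.2 + 0.01 * 23.4
d = 0.2 + 0.234
d = 0.434 m

0.434


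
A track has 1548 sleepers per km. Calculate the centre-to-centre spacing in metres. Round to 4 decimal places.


Spacing = 1000 m / number of sleepers
Spacing = 1000 / 1548
Spacing = 0.6460 m

0.6460


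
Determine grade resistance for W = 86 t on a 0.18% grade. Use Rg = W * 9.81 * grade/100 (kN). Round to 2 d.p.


Rg = W * 9.81 * grade / 100
Rg = 86 * 9.81 * 0.18 / 100
Rg = 843.66 * 0.0018
Rg = 1.52 kN

1.52


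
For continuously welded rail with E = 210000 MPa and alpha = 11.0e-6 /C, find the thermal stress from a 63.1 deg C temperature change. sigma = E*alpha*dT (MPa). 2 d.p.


sigma = E * alpha * dT
sigma = 210000 * 11.0e-6 * 63.1
sigma = 2.31 * 63.1
sigma = 145.76 MPa

145.76


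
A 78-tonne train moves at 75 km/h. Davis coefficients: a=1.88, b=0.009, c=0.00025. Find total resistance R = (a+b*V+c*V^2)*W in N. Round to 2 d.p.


b*V = 0.009 * 75 = 0.675
c*V^2 = 0.00025 * 5625 = 1.40625
R_per_t = 1.88 + 0.675 + 1.40625 = 3.96125 N/t
R_total = 3.96125 * 78 = 308.98 N

308.98


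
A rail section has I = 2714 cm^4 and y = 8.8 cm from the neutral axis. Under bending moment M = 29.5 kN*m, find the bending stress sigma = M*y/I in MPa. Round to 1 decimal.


Convert units:
M = 29.5 kN*m = 29500000 N*mm
y = 8.8 cm = 88 mm
I = 2714 cm^4 = 27140000 mm^4
sigma = 29500000 * 88 / 27140000
sigma = 95.7 MPa

95.7


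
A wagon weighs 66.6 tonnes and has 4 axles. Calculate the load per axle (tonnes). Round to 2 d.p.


Load per axle = total weight / number of axles
Load = 66.6 / 4
Load = 16.65 tonnes

16.65


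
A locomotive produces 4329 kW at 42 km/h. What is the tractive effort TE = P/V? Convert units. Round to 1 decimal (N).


Convert: P = 4329 kW = 4329000 W
V = 42 / 3.6 = 11.6667 m/s
TE = 4329000 / 11.6667
TE = 371057.1 N

371057.1


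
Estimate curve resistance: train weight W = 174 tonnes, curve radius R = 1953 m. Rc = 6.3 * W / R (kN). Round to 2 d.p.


Rc = 6.3 * W / R
Rc = 6.3 * 174 / 1953
Rc = 1096.2 / 1953
Rc = 0.56 kN

0.56


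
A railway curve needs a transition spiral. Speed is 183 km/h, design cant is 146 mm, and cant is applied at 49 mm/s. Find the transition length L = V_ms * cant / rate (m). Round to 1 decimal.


Convert speed: V = 183 / 3.6 = 50.8333 m/s
L = 50.8333 * 146 / 49
L = 7421.6667 / 49
L = 151.5 m

151.5


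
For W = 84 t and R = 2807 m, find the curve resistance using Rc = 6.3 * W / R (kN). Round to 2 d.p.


Rc = 6.3 * W / R
Rc = 6.3 * 84 / 2807
Rc = 529.2 / 2807
Rc = 0.19 kN

0.19


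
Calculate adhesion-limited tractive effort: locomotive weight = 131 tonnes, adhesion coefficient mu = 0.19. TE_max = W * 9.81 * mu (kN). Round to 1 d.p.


TE_max = W * g * mu
TE_max = 131 * 9.81 * 0.19
TE_max = 1285.11 * 0.19
TE_max = 244.2 kN

244.2


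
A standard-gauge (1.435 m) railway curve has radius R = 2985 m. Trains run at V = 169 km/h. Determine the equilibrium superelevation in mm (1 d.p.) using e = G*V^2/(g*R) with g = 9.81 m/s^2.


Convert speed: V = 169 / 3.6 = 46.9444 m/s
Apply formula: e = 1.435 * 46.9444^2 / (9.81 * 2985)
e = 1.435 * 2203.7809 / 29282.85
e = 0.107996 m = 108.0 mm

108.0


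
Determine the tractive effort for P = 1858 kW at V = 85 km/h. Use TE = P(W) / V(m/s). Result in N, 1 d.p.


Convert: P = 1858 kW = 1858000 W
V = 85 / 3.6 = 23.6111 m/s
TE = 1858000 / 23.6111
TE = 78691.8 N

78691.8


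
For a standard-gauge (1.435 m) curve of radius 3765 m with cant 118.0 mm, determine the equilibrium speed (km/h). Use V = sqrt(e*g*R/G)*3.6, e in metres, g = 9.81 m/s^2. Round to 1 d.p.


Convert cant: e = 118.0 mm = 0.1180 m
V_ms = sqrt(0.1180 * 9.81 * 3765 / 1.435)
V_ms = sqrt(3037.134983) = 55.1102 m/s
V = 55.1102 * 3.6 = 198.4 km/h

198.4


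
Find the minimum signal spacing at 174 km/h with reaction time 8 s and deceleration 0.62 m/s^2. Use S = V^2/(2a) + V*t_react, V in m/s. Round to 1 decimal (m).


V = 174 / 3.6 = 48.3333 m/s
Braking distance = 48.3333^2 / (2*0.62) = 1883.9606 m
Sighting distance = 48.3333 * 8 = 386.6667 m
S = 1883.9606 + 386.6667 = 2270.6 m

2270.6


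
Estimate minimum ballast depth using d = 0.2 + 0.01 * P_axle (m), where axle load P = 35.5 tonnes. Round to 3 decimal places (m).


d = 0.2 + 0.01 * 35.5
d = 0.2 + 0.355
d = 0.555 m

0.555


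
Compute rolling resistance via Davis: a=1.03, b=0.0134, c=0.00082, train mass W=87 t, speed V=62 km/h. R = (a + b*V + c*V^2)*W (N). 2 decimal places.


b*V = 0.0134 * 62 = 0.8308
c*V^2 = 0.00082 * 3844 = 3.15208
R_per_t = 1.03 + 0.8308 + 3.15208 = 5.01288 N/t
R_total = 5.01288 * 87 = 436.12 N

436.12


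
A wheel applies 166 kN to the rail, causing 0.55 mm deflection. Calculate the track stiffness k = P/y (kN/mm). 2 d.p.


Track stiffness k = P / y
k = 166 / 0.55
k = 301.82 kN/mm

301.82


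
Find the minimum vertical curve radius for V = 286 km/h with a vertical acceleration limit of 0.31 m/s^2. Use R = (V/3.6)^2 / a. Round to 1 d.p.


Convert speed: V = 286 / 3.6 = 79.4444 m/s
V^2 = 6311.4198 m^2/s^2
R_v = 6311.4198 / 0.31
R_v = 20359.4 m

20359.4


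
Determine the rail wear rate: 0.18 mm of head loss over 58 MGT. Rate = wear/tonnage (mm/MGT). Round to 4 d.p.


Wear rate = total wear / cumulative tonnage
Rate = 0.18 / 58
Rate = 0.0031 mm/MGT

0.0031


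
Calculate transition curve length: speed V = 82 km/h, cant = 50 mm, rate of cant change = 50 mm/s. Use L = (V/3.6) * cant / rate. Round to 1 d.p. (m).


Convert speed: V = 82 / 3.6 = 22.7778 m/s
L = 22.7778 * 50 / 50
L = 1138.8889 / 50
L = 22.8 m

22.8


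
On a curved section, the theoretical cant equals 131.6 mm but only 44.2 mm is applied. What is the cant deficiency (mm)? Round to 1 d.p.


Cant deficiency = equilibrium cant - actual cant
CD = 131.6 - 44.2
CD = 87.4 mm

87.4


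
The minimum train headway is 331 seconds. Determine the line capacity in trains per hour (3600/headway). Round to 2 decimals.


Capacity = 3600 / headway
Capacity = 3600 / 331
Capacity = 10.88 trains/hour

10.88


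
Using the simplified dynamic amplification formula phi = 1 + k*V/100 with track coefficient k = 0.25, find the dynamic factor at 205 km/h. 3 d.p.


phi = 1 + k * V / 100
phi = 1 + 0.25 * 205 / 100
phi = 1 + 0.5125
phi = 1.513

1.513


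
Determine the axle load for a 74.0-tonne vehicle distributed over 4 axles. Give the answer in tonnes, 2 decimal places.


Load per axle = total weight / number of axles
Load = 74.0 / 4
Load = 18.50 tonnes

18.50


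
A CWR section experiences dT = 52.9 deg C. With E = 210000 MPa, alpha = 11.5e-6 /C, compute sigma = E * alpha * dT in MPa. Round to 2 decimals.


sigma = E * alpha * dT
sigma = 210000 * 11.5e-6 * 52.9
sigma = 2.415 * 52.9
sigma = 127.75 MPa

127.75


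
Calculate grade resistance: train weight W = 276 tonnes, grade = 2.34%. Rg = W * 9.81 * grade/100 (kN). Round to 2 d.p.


Rg = W * 9.81 * grade / 100
Rg = 276 * 9.81 * 2.34 / 100
Rg = 2707.56 * 0.0234
Rg = 63.36 kN

63.36


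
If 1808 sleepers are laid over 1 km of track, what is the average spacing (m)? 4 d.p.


Spacing = 1000 m / number of sleepers
Spacing = 1000 / 1808
Spacing = 0.5531 m

0.5531


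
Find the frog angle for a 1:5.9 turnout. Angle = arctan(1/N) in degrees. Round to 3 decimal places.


1/N = 1/5.9 = 0.169492
angle = arctan(0.169492) = 0.167896 rad
angle = 0.167896 * 180/pi = 9.620 degrees

9.620


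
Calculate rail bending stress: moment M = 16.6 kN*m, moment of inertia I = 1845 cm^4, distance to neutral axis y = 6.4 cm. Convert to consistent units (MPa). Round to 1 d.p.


Convert units:
M = 16.6 kN*m = 16600000 N*mm
y = 6.4 cm = 64 mm
I = 1845 cm^4 = 18450000 mm^4
sigma = 16600000 * 64 / 18450000
sigma = 57.6 MPa

57.6


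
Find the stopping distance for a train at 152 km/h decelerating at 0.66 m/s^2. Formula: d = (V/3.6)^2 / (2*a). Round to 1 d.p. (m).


Convert speed: V = 152 / 3.6 = 42.2222 m/s
V^2 = 1782.716
d = 1782.716 / (2 * 0.66)
d = 1782.716 / 1.32
d = 1350.5 m

1350.5


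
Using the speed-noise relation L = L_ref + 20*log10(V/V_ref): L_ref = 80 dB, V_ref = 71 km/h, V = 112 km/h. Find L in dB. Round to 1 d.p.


V/V_ref = 112 / 71 = 1.577465
log10(1.577465) = 0.19796
20 * 0.19796 = 3.9592
L = 80 + 3.9592 = 84.0 dB

84.0


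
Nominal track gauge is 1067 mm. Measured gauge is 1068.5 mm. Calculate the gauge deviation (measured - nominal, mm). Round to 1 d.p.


Deviation = measured - nominal
Deviation = 1068.5 - 1067
Deviation = 1.5 mm

1.5


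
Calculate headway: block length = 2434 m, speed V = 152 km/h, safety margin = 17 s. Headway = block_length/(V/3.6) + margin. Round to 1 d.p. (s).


V = 152 / 3.6 = 42.2222 m/s
Block traversal time = 2434 / 42.2222 = 57.6474 s
Headway = 57.6474 + 17
Headway = 74.6 s

74.6


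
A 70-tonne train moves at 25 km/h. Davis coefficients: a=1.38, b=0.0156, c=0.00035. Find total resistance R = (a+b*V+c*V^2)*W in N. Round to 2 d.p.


b*V = 0.0156 * 25 = 0.39
c*V^2 = 0.00035 * 625 = 0.21875
R_per_t = 1.38 + 0.39 + 0.21875 = 1.98875 N/t
R_total = 1.98875 * 70 = 139.21 N

139.21


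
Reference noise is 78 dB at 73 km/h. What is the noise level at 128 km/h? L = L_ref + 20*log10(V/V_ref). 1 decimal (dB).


V/V_ref = 128 / 73 = 1.753425
log10(1.753425) = 0.243887
20 * 0.243887 = 4.8777
L = 78 + 4.8777 = 82.9 dB

82.9


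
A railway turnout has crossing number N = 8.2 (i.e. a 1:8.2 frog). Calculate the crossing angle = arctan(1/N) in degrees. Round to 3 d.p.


1/N = 1/8.2 = 0.121951
angle = arctan(0.121951) = 0.121352 rad
angle = 0.121352 * 180/pi = 6.953 degrees

6.953


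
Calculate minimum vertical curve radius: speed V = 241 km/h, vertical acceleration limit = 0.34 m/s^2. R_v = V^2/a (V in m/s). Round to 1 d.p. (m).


Convert speed: V = 241 / 3.6 = 66.9444 m/s
V^2 = 4481.5586 m^2/s^2
R_v = 4481.5586 / 0.34
R_v = 13181.1 m

13181.1


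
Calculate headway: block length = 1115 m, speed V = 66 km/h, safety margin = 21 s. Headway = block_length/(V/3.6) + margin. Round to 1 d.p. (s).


V = 66 / 3.6 = 18.3333 m/s
Block traversal time = 1115 / 18.3333 = 60.8182 s
Headway = 60.8182 + 21
Headway = 81.8 s

81.8


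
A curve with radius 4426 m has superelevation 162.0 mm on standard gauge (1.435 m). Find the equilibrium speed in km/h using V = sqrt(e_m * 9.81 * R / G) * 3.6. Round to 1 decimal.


Convert cant: e = 162.0 mm = 0.1620 m
V_ms = sqrt(0.1620 * 9.81 * 4426 / 1.435)
V_ms = sqrt(4901.663916) = 70.0119 m/s
V = 70.0119 * 3.6 = 252.0 km/h

252.0


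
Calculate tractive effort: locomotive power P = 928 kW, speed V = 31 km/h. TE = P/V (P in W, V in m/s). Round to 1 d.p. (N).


Convert: P = 928 kW = 928000 W
V = 31 / 3.6 = 8.6111 m/s
TE = 928000 / 8.6111
TE = 107767.7 N

107767.7


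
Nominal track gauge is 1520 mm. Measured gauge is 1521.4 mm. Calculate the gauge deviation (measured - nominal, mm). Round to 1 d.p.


Deviation = measured - nominal
Deviation = 1521.4 - 1520
Deviation = 1.4 mm

1.4


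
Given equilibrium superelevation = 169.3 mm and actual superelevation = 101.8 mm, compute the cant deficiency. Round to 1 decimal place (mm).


Cant deficiency = equilibrium cant - actual cant
CD = 169.3 - 101.8
CD = 67.5 mm

67.5


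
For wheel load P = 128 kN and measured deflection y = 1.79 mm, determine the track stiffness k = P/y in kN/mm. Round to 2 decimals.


Track stiffness k = P / y
k = 128 / 1.79
k = 71.51 kN/mm

71.51


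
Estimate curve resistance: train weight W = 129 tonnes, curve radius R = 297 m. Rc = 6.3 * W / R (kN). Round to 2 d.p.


Rc = 6.3 * W / R
Rc = 6.3 * 129 / 297
Rc = 812.7 / 297
Rc = 2.74 kN

2.74


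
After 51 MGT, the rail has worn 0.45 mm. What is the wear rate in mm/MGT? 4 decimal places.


Wear rate = total wear / cumulative tonnage
Rate = 0.45 / 51
Rate = 0.0088 mm/MGT

0.0088


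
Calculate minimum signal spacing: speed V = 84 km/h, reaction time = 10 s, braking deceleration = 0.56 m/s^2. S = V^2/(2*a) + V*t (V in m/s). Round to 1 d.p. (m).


V = 84 / 3.6 = 23.3333 m/s
Braking distance = 23.3333^2 / (2*0.56) = 486.1111 m
Sighting distance = 23.3333 * 10 = 233.3333 m
S = 486.1111 + 233.3333 = 719.4 m

719.4


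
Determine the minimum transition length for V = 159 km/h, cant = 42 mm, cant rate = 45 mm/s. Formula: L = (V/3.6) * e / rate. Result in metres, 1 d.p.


Convert speed: V = 159 / 3.6 = 44.1667 m/s
L = 44.1667 * 42 / 45
L = 1855.0 / 45
L = 41.2 m

41.2


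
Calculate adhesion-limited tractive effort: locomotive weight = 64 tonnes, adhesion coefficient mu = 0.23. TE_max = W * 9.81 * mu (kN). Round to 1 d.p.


TE_max = W * g * mu
TE_max = 64 * 9.81 * 0.23
TE_max = 627.84 * 0.23
TE_max = 144.4 kN

144.4
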